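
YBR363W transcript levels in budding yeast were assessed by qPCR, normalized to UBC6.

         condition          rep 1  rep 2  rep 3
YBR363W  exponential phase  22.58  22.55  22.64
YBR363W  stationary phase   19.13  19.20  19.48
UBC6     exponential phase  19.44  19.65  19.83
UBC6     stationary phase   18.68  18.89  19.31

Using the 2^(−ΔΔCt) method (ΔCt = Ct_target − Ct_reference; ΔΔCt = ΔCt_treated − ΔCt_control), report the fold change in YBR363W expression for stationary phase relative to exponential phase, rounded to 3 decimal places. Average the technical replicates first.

Mean Ct: YBR363W exponential phase 22.590; YBR363W stationary phase 19.270; UBC6 exponential phase 19.640; UBC6 stationary phase 18.960
ΔCt(exponential phase) = 22.590 − 19.640 = 2.950
ΔCt(stationary phase) = 19.270 − 18.960 = 0.310
ΔΔCt = 0.310 − 2.950 = -2.640
Fold change = 2^(−(-2.640)) = 2^2.640 = 6.2333

6.233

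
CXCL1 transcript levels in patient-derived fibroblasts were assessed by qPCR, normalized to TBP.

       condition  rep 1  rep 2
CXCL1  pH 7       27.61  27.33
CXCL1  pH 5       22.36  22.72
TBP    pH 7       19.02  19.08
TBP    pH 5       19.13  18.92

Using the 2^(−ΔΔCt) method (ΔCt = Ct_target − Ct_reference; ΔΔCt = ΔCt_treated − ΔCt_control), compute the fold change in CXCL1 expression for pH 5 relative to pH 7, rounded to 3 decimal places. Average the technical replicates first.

29.961

Mean Ct: CXCL1 pH 7 27.470; CXCL1 pH 5 22.540; TBP pH 7 19.050; TBP pH 5 19.025
ΔCt(pH 7) = 27.470 − 19.050 = 8.420
ΔCt(pH 5) = 22.540 − 19.025 = 3.515
ΔΔCt = 3.515 − 8.420 = -4.905
Fold change = 2^(−(-4.905)) = 2^4.905 = 29.9607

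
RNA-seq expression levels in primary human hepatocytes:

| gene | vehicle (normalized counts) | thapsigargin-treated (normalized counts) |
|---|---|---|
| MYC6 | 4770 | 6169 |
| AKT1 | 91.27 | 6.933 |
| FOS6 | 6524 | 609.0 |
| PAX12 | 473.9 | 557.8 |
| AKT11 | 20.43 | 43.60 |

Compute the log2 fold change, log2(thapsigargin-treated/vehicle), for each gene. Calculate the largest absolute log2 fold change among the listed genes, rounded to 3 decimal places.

log2(6169/4770) = 0.371  (MYC6)
log2(6.933/91.27) = -3.719  (AKT1)
log2(609.0/6524) = -3.421  (FOS6)
log2(557.8/473.9) = 0.235  (PAX12)
log2(43.60/20.43) = 1.094  (AKT11)
The largest magnitude belongs to AKT1.

3.719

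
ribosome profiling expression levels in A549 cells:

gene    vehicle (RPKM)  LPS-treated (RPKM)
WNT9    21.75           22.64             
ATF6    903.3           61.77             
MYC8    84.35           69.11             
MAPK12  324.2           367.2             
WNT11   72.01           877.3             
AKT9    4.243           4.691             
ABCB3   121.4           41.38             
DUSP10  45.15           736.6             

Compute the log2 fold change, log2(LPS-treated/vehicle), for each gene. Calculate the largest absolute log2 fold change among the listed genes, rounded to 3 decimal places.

4.028

log2(22.64/21.75) = 0.058  (WNT9)
log2(61.77/903.3) = -3.870  (ATF6)
log2(69.11/84.35) = -0.287  (MYC8)
log2(367.2/324.2) = 0.180  (MAPK12)
log2(877.3/72.01) = 3.607  (WNT11)
log2(4.691/4.243) = 0.145  (AKT9)
log2(41.38/121.4) = -1.553  (ABCB3)
log2(736.6/45.15) = 4.028  (DUSP10)
The largest magnitude belongs to DUSP10.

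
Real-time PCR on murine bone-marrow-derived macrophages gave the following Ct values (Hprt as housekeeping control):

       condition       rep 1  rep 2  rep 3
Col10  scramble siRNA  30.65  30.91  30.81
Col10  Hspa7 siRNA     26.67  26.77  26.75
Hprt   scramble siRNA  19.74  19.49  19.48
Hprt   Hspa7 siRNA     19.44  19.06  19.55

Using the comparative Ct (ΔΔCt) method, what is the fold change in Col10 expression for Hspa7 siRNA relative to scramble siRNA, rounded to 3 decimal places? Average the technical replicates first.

14.320

Mean Ct: Col10 scramble siRNA 30.790; Col10 Hspa7 siRNA 26.730; Hprt scramble siRNA 19.570; Hprt Hspa7 siRNA 19.350
ΔCt(scramble siRNA) = 30.790 − 19.570 = 11.220
ΔCt(Hspa7 siRNA) = 26.730 − 19.350 = 7.380
ΔΔCt = 7.380 − 11.220 = -3.840
Fold change = 2^(−(-3.840)) = 2^3.840 = 14.3204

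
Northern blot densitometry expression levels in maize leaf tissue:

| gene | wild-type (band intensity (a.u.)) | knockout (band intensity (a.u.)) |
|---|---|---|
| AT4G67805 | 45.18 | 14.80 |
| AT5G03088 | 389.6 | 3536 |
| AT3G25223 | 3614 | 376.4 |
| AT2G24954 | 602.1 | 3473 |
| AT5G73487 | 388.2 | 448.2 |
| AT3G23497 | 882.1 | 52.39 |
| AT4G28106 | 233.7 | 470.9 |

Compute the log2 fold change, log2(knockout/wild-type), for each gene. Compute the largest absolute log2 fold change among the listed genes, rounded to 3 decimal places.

4.074

log2(14.80/45.18) = -1.610  (AT4G67805)
log2(3536/389.6) = 3.182  (AT5G03088)
log2(376.4/3614) = -3.263  (AT3G25223)
log2(3473/602.1) = 2.528  (AT2G24954)
log2(448.2/388.2) = 0.207  (AT5G73487)
log2(52.39/882.1) = -4.074  (AT3G23497)
log2(470.9/233.7) = 1.011  (AT4G28106)
The largest magnitude belongs to AT3G23497.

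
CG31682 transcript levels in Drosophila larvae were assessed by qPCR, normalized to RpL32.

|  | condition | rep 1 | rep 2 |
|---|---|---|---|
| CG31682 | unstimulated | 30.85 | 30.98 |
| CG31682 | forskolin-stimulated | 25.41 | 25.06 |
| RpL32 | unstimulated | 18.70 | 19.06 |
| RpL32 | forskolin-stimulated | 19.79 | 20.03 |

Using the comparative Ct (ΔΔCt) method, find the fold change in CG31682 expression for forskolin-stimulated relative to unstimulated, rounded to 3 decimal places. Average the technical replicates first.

104.691

Mean Ct: CG31682 unstimulated 30.915; CG31682 forskolin-stimulated 25.235; RpL32 unstimulated 18.880; RpL32 forskolin-stimulated 19.910
ΔCt(unstimulated) = 30.915 − 18.880 = 12.035
ΔCt(forskolin-stimulated) = 25.235 − 19.910 = 5.325
ΔΔCt = 5.325 − 12.035 = -6.710
Fold change = 2^(−(-6.710)) = 2^6.710 = 104.6915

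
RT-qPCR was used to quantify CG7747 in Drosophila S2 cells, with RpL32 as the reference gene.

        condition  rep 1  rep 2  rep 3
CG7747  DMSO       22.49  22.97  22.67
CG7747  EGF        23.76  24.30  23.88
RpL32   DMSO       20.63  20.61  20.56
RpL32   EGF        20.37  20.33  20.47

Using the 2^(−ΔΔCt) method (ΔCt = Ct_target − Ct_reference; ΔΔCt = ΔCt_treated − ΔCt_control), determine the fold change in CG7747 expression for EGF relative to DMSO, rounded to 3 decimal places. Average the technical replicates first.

0.358

Mean Ct: CG7747 DMSO 22.710; CG7747 EGF 23.980; RpL32 DMSO 20.600; RpL32 EGF 20.390
ΔCt(DMSO) = 22.710 − 20.600 = 2.110
ΔCt(EGF) = 23.980 − 20.390 = 3.590
ΔΔCt = 3.590 − 2.110 = 1.480
Fold change = 2^(−1.480) = 0.3585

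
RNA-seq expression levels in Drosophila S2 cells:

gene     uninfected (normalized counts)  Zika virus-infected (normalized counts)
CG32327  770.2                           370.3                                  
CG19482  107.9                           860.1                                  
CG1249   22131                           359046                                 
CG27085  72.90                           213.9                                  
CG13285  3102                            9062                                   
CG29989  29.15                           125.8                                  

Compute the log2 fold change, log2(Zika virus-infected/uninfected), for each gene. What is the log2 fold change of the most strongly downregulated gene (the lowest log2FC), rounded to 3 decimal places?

-1.057

log2(370.3/770.2) = -1.057  (CG32327)
log2(860.1/107.9) = 2.995  (CG19482)
log2(359046/22131) = 4.020  (CG1249)
log2(213.9/72.90) = 1.553  (CG27085)
log2(9062/3102) = 1.547  (CG13285)
log2(125.8/29.15) = 2.110  (CG29989)
CG32327 is most strongly downregulated.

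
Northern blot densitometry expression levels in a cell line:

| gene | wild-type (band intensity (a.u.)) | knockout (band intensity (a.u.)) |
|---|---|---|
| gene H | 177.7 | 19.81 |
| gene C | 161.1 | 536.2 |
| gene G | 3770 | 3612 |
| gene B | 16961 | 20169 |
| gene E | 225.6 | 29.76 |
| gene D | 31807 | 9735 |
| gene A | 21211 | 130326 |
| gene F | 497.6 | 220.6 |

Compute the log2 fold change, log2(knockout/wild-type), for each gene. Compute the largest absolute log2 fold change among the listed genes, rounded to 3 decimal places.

log2(19.81/177.7) = -3.165  (gene H)
log2(536.2/161.1) = 1.735  (gene C)
log2(3612/3770) = -0.062  (gene G)
log2(20169/16961) = 0.250  (gene B)
log2(29.76/225.6) = -2.922  (gene E)
log2(9735/31807) = -1.708  (gene D)
log2(130326/21211) = 2.619  (gene A)
log2(220.6/497.6) = -1.174  (gene F)
The largest magnitude belongs to gene H.

3.165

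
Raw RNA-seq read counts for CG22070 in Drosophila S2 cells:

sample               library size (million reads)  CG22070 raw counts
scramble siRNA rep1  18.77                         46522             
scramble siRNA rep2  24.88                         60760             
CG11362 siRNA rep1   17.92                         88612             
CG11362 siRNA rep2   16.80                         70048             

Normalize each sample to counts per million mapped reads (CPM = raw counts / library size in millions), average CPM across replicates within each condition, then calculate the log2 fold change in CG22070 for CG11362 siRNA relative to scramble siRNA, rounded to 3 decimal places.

0.889

CPM(scramble siRNA rep1) = 46522 / 18.77 = 2478.5296
CPM(scramble siRNA rep2) = 60760 / 24.88 = 2442.1222
CPM(CG11362 siRNA rep1) = 88612 / 17.92 = 4944.8661
CPM(CG11362 siRNA rep2) = 70048 / 16.80 = 4169.5238
mean CPM(scramble siRNA) = 2460.3259; mean CPM(CG11362 siRNA) = 4557.1949
Fold change = 4557.1949 / 2460.3259 = 1.85227
log2(1.85227) = 0.8893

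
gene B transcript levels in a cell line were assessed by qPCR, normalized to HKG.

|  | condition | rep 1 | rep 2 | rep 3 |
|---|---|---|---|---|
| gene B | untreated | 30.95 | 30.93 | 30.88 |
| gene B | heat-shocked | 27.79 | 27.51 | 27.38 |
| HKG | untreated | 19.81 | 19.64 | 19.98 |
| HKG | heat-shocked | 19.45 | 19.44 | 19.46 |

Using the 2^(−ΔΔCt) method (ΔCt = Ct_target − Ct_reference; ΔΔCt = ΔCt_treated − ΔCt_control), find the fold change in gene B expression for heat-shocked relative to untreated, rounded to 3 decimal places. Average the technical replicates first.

8.000

Mean Ct: gene B untreated 30.920; gene B heat-shocked 27.560; HKG untreated 19.810; HKG heat-shocked 19.450
ΔCt(untreated) = 30.920 − 19.810 = 11.110
ΔCt(heat-shocked) = 27.560 − 19.450 = 8.110
ΔΔCt = 8.110 − 11.110 = -3.000
Fold change = 2^(−(-3.000)) = 2^3.000 = 8.0000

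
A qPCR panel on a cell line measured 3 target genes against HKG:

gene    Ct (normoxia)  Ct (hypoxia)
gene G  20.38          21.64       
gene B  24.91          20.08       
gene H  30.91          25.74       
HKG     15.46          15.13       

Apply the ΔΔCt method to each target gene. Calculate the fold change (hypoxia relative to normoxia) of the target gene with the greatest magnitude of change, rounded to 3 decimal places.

28.641

gene G: ΔΔCt = (21.64−15.13) − (20.38−15.46) = 6.51 − 4.92 = 1.59; fold change = 2^-1.59 = 0.332
gene B: ΔΔCt = (20.08−15.13) − (24.91−15.46) = 4.95 − 9.45 = -4.50; fold change = 2^4.50 = 22.627
gene H: ΔΔCt = (25.74−15.13) − (30.91−15.46) = 10.61 − 15.45 = -4.84; fold change = 2^4.84 = 28.641
gene H has the largest |ΔΔCt| = 4.84.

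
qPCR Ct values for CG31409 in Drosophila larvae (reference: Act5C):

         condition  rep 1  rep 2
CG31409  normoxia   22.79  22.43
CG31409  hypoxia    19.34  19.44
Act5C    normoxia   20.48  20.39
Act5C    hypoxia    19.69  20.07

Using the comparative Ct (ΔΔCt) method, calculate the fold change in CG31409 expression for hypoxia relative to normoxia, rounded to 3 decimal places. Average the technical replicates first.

6.342

Mean Ct: CG31409 normoxia 22.610; CG31409 hypoxia 19.390; Act5C normoxia 20.435; Act5C hypoxia 19.880
ΔCt(normoxia) = 22.610 − 20.435 = 2.175
ΔCt(hypoxia) = 19.390 − 19.880 = -0.490
ΔΔCt = -0.490 − 2.175 = -2.665
Fold change = 2^(−(-2.665)) = 2^2.665 = 6.3423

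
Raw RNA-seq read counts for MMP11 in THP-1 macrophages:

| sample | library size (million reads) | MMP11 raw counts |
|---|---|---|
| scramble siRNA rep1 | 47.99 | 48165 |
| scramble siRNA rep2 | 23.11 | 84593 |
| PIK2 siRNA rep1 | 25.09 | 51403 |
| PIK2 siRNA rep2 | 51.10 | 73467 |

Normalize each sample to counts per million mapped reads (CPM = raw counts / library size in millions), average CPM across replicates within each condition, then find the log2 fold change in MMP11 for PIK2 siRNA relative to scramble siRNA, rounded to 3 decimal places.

-0.420

CPM(scramble siRNA rep1) = 48165 / 47.99 = 1003.6466
CPM(scramble siRNA rep2) = 84593 / 23.11 = 3660.4500
CPM(PIK2 siRNA rep1) = 51403 / 25.09 = 2048.7445
CPM(PIK2 siRNA rep2) = 73467 / 51.10 = 1437.7104
mean CPM(scramble siRNA) = 2332.0483; mean CPM(PIK2 siRNA) = 1743.2274
Fold change = 1743.2274 / 2332.0483 = 0.74751
log2(0.74751) = -0.4198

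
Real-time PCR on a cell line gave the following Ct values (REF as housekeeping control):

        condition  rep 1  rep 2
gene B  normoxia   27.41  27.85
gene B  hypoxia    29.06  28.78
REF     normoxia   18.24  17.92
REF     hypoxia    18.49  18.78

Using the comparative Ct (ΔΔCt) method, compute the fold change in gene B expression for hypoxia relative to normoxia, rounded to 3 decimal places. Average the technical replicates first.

0.601

Mean Ct: gene B normoxia 27.630; gene B hypoxia 28.920; REF normoxia 18.080; REF hypoxia 18.635
ΔCt(normoxia) = 27.630 − 18.080 = 9.550
ΔCt(hypoxia) = 28.920 − 18.635 = 10.285
ΔΔCt = 10.285 − 9.550 = 0.735
Fold change = 2^(−0.735) = 0.6008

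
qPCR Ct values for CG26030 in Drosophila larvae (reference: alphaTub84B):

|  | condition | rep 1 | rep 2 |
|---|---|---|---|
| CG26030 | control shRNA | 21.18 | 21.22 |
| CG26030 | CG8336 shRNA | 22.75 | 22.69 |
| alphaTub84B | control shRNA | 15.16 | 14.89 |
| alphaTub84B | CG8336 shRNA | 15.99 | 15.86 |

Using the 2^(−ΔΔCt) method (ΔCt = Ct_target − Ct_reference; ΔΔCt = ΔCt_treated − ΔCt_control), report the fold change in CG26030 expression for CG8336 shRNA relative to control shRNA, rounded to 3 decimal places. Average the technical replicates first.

Mean Ct: CG26030 control shRNA 21.200; CG26030 CG8336 shRNA 22.720; alphaTub84B control shRNA 15.025; alphaTub84B CG8336 shRNA 15.925
ΔCt(control shRNA) = 21.200 − 15.025 = 6.175
ΔCt(CG8336 shRNA) = 22.720 − 15.925 = 6.795
ΔΔCt = 6.795 − 6.175 = 0.620
Fold change = 2^(−0.620) = 0.6507

0.651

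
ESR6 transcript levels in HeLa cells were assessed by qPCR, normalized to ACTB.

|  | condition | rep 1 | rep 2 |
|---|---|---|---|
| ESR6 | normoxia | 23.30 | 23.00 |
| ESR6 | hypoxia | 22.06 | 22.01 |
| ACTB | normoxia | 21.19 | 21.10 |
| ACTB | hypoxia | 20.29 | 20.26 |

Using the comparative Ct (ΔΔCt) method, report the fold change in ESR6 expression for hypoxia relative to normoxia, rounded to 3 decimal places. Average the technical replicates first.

Mean Ct: ESR6 normoxia 23.150; ESR6 hypoxia 22.035; ACTB normoxia 21.145; ACTB hypoxia 20.275
ΔCt(normoxia) = 23.150 − 21.145 = 2.005
ΔCt(hypoxia) = 22.035 − 20.275 = 1.760
ΔΔCt = 1.760 − 2.005 = -0.245
Fold change = 2^(−(-0.245)) = 2^0.245 = 1.1851

1.185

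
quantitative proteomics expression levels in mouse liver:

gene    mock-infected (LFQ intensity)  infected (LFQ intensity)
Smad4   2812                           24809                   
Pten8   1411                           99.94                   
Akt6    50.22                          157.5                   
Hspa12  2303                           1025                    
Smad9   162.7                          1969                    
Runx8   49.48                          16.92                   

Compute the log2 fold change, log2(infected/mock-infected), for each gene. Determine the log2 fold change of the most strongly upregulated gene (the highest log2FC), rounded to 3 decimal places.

log2(24809/2812) = 3.141  (Smad4)
log2(99.94/1411) = -3.820  (Pten8)
log2(157.5/50.22) = 1.649  (Akt6)
log2(1025/2303) = -1.168  (Hspa12)
log2(1969/162.7) = 3.597  (Smad9)
log2(16.92/49.48) = -1.548  (Runx8)
Smad9 is most strongly upregulated.

3.597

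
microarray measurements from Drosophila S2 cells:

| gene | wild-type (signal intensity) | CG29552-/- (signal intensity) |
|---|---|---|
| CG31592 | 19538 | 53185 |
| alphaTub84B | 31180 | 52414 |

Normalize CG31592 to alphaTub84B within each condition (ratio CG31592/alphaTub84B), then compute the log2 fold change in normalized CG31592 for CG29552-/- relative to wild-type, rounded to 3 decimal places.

0.695

CG31592/alphaTub84B (wild-type) = 19538 / 31180 = 0.62662
CG31592/alphaTub84B (CG29552-/-) = 53185 / 52414 = 1.0147
Fold change = 1.0147 / 0.62662 = 1.6193
log2(1.6193) = 0.6954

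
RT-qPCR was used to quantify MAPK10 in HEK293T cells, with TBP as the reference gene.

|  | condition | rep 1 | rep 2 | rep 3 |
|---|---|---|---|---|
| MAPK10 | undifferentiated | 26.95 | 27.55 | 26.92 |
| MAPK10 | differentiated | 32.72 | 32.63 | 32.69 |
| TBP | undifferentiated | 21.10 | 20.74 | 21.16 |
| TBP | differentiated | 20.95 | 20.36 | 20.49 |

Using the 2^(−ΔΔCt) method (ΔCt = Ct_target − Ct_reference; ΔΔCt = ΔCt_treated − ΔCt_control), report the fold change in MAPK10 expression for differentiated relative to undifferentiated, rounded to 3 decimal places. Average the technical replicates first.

0.016

Mean Ct: MAPK10 undifferentiated 27.140; MAPK10 differentiated 32.680; TBP undifferentiated 21.000; TBP differentiated 20.600
ΔCt(undifferentiated) = 27.140 − 21.000 = 6.140
ΔCt(differentiated) = 32.680 − 20.600 = 12.080
ΔΔCt = 12.080 − 6.140 = 5.940
Fold change = 2^(−5.940) = 0.0163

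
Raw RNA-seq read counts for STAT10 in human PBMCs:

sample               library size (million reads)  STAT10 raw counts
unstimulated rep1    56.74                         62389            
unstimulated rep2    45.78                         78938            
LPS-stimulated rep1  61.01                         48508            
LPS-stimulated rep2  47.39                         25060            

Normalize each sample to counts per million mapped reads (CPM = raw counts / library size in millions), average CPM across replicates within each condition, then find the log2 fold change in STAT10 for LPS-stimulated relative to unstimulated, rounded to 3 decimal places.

-1.093

CPM(unstimulated rep1) = 62389 / 56.74 = 1099.5594
CPM(unstimulated rep2) = 78938 / 45.78 = 1724.2901
CPM(LPS-stimulated rep1) = 48508 / 61.01 = 795.0828
CPM(LPS-stimulated rep2) = 25060 / 47.39 = 528.8035
mean CPM(unstimulated) = 1411.9247; mean CPM(LPS-stimulated) = 661.9432
Fold change = 661.9432 / 1411.9247 = 0.46882
log2(0.46882) = -1.0929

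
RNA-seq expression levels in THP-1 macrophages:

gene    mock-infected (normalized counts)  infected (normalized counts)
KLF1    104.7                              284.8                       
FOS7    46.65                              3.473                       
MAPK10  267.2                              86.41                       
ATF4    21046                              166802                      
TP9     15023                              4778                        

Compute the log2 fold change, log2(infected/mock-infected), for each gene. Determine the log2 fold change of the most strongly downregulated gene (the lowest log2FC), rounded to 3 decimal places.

-3.748

log2(284.8/104.7) = 1.444  (KLF1)
log2(3.473/46.65) = -3.748  (FOS7)
log2(86.41/267.2) = -1.629  (MAPK10)
log2(166802/21046) = 2.987  (ATF4)
log2(4778/15023) = -1.653  (TP9)
FOS7 is most strongly downregulated.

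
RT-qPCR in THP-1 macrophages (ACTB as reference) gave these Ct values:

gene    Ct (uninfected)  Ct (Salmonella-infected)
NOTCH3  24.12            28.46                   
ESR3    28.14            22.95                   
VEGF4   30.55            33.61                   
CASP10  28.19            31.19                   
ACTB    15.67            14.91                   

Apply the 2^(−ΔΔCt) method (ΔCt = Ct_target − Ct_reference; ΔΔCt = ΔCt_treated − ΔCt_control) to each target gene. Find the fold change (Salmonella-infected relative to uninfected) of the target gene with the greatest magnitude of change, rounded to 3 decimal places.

0.029

NOTCH3: ΔΔCt = (28.46−14.91) − (24.12−15.67) = 13.55 − 8.45 = 5.10; fold change = 2^-5.10 = 0.029
ESR3: ΔΔCt = (22.95−14.91) − (28.14−15.67) = 8.04 − 12.47 = -4.43; fold change = 2^4.43 = 21.556
VEGF4: ΔΔCt = (33.61−14.91) − (30.55−15.67) = 18.70 − 14.88 = 3.82; fold change = 2^-3.82 = 0.071
CASP10: ΔΔCt = (31.19−14.91) − (28.19−15.67) = 16.28 − 12.52 = 3.76; fold change = 2^-3.76 = 0.074
NOTCH3 has the largest |ΔΔCt| = 5.10.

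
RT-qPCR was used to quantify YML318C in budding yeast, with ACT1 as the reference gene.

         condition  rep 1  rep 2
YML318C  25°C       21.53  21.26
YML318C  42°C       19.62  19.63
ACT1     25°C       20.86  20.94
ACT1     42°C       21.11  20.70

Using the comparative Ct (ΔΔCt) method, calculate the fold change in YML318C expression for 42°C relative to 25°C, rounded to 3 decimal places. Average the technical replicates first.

Mean Ct: YML318C 25°C 21.395; YML318C 42°C 19.625; ACT1 25°C 20.900; ACT1 42°C 20.905
ΔCt(25°C) = 21.395 − 20.900 = 0.495
ΔCt(42°C) = 19.625 − 20.905 = -1.280
ΔΔCt = -1.280 − 0.495 = -1.775
Fold change = 2^(−(-1.775)) = 2^1.775 = 3.4224

3.422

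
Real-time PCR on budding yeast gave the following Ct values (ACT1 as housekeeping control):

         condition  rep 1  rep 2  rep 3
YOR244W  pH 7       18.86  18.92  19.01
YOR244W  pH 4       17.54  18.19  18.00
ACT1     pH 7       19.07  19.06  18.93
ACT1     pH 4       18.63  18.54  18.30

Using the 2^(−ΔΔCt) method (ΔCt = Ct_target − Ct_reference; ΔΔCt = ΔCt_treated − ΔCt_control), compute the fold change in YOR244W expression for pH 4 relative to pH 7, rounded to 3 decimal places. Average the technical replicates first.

Mean Ct: YOR244W pH 7 18.930; YOR244W pH 4 17.910; ACT1 pH 7 19.020; ACT1 pH 4 18.490
ΔCt(pH 7) = 18.930 − 19.020 = -0.090
ΔCt(pH 4) = 17.910 − 18.490 = -0.580
ΔΔCt = -0.580 − (-0.090) = -0.490
Fold change = 2^(−(-0.490)) = 2^0.490 = 1.4044

1.404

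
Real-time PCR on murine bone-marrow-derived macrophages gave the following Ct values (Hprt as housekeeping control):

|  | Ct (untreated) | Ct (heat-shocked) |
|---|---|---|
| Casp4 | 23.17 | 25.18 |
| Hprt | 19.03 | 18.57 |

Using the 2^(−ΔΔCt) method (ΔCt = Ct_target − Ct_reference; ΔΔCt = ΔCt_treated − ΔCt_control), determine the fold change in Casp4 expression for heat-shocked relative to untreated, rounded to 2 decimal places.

0.18

ΔCt(untreated) = 23.170 − 19.030 = 4.140
ΔCt(heat-shocked) = 25.180 − 18.570 = 6.610
ΔΔCt = 6.610 − 4.140 = 2.470
Fold change = 2^(−2.470) = 0.180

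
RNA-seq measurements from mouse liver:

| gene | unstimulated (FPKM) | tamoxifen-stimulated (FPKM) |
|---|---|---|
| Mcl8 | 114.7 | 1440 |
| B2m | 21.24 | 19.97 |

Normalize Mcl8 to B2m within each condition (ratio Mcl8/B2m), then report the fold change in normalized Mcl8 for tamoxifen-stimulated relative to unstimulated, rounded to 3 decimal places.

13.353

Mcl8/B2m (unstimulated) = 114.7 / 21.24 = 5.4002
Mcl8/B2m (tamoxifen-stimulated) = 1440 / 19.97 = 72.108
Fold change = 72.108 / 5.4002 = 13.3529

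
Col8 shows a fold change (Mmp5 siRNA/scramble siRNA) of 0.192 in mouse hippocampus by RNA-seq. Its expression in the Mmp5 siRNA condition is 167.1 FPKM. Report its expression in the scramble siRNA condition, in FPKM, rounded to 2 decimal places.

870.31

scramble siRNA expression = 167.1 / 0.192 = 870.31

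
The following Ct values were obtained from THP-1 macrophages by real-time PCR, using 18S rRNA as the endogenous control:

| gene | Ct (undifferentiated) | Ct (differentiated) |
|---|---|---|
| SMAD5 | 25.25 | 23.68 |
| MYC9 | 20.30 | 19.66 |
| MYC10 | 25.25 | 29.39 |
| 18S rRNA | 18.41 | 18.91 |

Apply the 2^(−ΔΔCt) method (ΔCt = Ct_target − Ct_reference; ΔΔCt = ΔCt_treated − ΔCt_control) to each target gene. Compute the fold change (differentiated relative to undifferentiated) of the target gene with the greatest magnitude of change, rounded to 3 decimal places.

SMAD5: ΔΔCt = (23.68−18.91) − (25.25−18.41) = 4.77 − 6.84 = -2.07; fold change = 2^2.07 = 4.199
MYC9: ΔΔCt = (19.66−18.91) − (20.30−18.41) = 0.75 − 1.89 = -1.14; fold change = 2^1.14 = 2.204
MYC10: ΔΔCt = (29.39−18.91) − (25.25−18.41) = 10.48 − 6.84 = 3.64; fold change = 2^-3.64 = 0.080
MYC10 has the largest |ΔΔCt| = 3.64.

0.080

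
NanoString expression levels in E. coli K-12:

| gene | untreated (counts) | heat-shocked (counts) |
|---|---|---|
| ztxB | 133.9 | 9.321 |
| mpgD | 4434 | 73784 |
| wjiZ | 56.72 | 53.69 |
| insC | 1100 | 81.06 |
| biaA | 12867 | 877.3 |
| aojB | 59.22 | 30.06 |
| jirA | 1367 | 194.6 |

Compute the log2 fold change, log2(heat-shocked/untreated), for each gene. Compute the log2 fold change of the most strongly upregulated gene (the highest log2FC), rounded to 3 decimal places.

4.057

log2(9.321/133.9) = -3.845  (ztxB)
log2(73784/4434) = 4.057  (mpgD)
log2(53.69/56.72) = -0.079  (wjiZ)
log2(81.06/1100) = -3.762  (insC)
log2(877.3/12867) = -3.874  (biaA)
log2(30.06/59.22) = -0.978  (aojB)
log2(194.6/1367) = -2.812  (jirA)
mpgD is most strongly upregulated.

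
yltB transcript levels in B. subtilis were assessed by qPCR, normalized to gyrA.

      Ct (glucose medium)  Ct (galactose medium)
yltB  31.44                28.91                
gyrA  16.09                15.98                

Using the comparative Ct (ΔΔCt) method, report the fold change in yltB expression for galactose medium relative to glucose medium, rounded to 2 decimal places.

ΔCt(glucose medium) = 31.440 − 16.090 = 15.350
ΔCt(galactose medium) = 28.910 − 15.980 = 12.930
ΔΔCt = 12.930 − 15.350 = -2.420
Fold change = 2^(−(-2.420)) = 2^2.420 = 5.352

5.35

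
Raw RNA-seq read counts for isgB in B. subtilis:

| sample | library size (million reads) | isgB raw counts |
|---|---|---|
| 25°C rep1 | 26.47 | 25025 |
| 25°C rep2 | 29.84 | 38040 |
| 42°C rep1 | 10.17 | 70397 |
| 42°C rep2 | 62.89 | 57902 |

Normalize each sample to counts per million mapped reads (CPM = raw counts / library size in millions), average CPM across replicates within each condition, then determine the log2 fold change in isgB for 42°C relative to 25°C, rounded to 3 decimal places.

1.821

CPM(25°C rep1) = 25025 / 26.47 = 945.4099
CPM(25°C rep2) = 38040 / 29.84 = 1274.7989
CPM(42°C rep1) = 70397 / 10.17 = 6922.0256
CPM(42°C rep2) = 57902 / 62.89 = 920.6869
mean CPM(25°C) = 1110.1044; mean CPM(42°C) = 3921.3562
Fold change = 3921.3562 / 1110.1044 = 3.53242
log2(3.53242) = 1.8207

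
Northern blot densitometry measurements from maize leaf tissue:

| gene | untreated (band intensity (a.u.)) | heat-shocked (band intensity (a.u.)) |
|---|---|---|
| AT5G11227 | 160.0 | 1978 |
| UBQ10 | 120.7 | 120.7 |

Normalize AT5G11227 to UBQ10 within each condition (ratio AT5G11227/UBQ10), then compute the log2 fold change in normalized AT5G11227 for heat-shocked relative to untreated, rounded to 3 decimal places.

3.628

AT5G11227/UBQ10 (untreated) = 160.0 / 120.7 = 1.3256
AT5G11227/UBQ10 (heat-shocked) = 1978 / 120.7 = 16.388
Fold change = 16.388 / 1.3256 = 12.3625
log2(12.3625) = 3.6279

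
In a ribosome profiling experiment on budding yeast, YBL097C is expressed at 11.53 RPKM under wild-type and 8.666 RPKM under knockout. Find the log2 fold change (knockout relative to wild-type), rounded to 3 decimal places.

-0.412

Fold change = 8.666 / 11.53 = 0.7516
log2(0.7516) = -0.4120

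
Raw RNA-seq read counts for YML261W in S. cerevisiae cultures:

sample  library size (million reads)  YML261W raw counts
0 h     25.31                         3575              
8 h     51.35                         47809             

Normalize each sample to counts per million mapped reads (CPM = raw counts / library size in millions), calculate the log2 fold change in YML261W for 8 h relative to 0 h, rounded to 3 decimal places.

2.721

CPM(0 h) = 3575 / 25.31 = 141.2485
CPM(8 h) = 47809 / 51.35 = 931.0419
Fold change = 931.0419 / 141.2485 = 6.59152
log2(6.59152) = 2.7206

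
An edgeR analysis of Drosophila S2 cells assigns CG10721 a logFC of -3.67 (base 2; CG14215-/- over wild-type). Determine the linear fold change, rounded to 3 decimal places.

0.079

Fold change = 2^(-3.67) = 0.0786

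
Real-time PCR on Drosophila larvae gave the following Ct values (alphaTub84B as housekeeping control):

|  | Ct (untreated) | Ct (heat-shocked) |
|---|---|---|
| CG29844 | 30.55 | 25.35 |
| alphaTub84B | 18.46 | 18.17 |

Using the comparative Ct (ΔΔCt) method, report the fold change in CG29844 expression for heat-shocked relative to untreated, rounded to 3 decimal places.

ΔCt(untreated) = 30.550 − 18.460 = 12.090
ΔCt(heat-shocked) = 25.350 − 18.170 = 7.180
ΔΔCt = 7.180 − 12.090 = -4.910
Fold change = 2^(−(-4.910)) = 2^4.910 = 30.0647

30.065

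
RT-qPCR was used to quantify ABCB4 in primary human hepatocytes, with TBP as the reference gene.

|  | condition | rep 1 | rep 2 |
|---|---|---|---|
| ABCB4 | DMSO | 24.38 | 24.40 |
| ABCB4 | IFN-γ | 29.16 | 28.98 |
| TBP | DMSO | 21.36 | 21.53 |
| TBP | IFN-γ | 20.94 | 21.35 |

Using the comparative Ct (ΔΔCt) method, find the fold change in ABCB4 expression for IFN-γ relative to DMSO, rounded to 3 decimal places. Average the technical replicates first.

Mean Ct: ABCB4 DMSO 24.390; ABCB4 IFN-γ 29.070; TBP DMSO 21.445; TBP IFN-γ 21.145
ΔCt(DMSO) = 24.390 − 21.445 = 2.945
ΔCt(IFN-γ) = 29.070 − 21.145 = 7.925
ΔΔCt = 7.925 − 2.945 = 4.980
Fold change = 2^(−4.980) = 0.0317

0.032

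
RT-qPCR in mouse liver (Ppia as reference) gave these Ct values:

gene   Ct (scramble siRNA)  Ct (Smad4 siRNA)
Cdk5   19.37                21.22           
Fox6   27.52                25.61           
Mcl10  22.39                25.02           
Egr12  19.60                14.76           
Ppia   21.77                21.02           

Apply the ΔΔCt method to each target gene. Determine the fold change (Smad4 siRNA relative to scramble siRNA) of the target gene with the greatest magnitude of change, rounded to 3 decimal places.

Cdk5: ΔΔCt = (21.22−21.02) − (19.37−21.77) = 0.20 − (-2.40) = 2.60; fold change = 2^-2.60 = 0.165
Fox6: ΔΔCt = (25.61−21.02) − (27.52−21.77) = 4.59 − 5.75 = -1.16; fold change = 2^1.16 = 2.235
Mcl10: ΔΔCt = (25.02−21.02) − (22.39−21.77) = 4.00 − 0.62 = 3.38; fold change = 2^-3.38 = 0.096
Egr12: ΔΔCt = (14.76−21.02) − (19.60−21.77) = -6.26 − (-2.17) = -4.09; fold change = 2^4.09 = 17.030
Egr12 has the largest |ΔΔCt| = 4.09.

17.030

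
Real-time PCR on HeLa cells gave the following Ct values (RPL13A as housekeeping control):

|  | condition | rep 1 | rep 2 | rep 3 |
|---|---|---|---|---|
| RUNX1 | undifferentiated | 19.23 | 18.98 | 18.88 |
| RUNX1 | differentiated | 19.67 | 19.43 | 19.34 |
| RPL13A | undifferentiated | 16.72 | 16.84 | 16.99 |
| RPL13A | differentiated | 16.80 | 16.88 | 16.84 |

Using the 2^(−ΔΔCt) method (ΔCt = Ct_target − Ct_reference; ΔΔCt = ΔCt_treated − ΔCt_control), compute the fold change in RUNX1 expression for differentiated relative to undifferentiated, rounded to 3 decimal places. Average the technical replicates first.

0.727

Mean Ct: RUNX1 undifferentiated 19.030; RUNX1 differentiated 19.480; RPL13A undifferentiated 16.850; RPL13A differentiated 16.840
ΔCt(undifferentiated) = 19.030 − 16.850 = 2.180
ΔCt(differentiated) = 19.480 − 16.840 = 2.640
ΔΔCt = 2.640 − 2.180 = 0.460
Fold change = 2^(−0.460) = 0.7270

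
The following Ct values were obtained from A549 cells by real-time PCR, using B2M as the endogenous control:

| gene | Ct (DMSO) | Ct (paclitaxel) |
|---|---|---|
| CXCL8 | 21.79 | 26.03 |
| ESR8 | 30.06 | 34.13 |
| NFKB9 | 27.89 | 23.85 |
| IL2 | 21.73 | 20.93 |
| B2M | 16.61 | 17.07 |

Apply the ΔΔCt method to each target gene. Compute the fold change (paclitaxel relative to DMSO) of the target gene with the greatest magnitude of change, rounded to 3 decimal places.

CXCL8: ΔΔCt = (26.03−17.07) − (21.79−16.61) = 8.96 − 5.18 = 3.78; fold change = 2^-3.78 = 0.073
ESR8: ΔΔCt = (34.13−17.07) − (30.06−16.61) = 17.06 − 13.45 = 3.61; fold change = 2^-3.61 = 0.082
NFKB9: ΔΔCt = (23.85−17.07) − (27.89−16.61) = 6.78 − 11.28 = -4.50; fold change = 2^4.50 = 22.627
IL2: ΔΔCt = (20.93−17.07) − (21.73−16.61) = 3.86 − 5.12 = -1.26; fold change = 2^1.26 = 2.395
NFKB9 has the largest |ΔΔCt| = 4.50.

22.627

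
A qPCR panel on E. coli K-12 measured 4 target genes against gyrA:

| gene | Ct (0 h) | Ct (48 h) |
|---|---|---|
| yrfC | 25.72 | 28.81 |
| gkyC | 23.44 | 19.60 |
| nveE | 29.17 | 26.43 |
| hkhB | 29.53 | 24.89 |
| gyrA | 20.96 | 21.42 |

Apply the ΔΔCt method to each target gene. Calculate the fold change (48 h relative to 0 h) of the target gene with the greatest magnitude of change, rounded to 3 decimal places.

34.297

yrfC: ΔΔCt = (28.81−21.42) − (25.72−20.96) = 7.39 − 4.76 = 2.63; fold change = 2^-2.63 = 0.162
gkyC: ΔΔCt = (19.60−21.42) − (23.44−20.96) = -1.82 − 2.48 = -4.30; fold change = 2^4.30 = 19.698
nveE: ΔΔCt = (26.43−21.42) − (29.17−20.96) = 5.01 − 8.21 = -3.20; fold change = 2^3.20 = 9.190
hkhB: ΔΔCt = (24.89−21.42) − (29.53−20.96) = 3.47 − 8.57 = -5.10; fold change = 2^5.10 = 34.297
hkhB has the largest |ΔΔCt| = 5.10.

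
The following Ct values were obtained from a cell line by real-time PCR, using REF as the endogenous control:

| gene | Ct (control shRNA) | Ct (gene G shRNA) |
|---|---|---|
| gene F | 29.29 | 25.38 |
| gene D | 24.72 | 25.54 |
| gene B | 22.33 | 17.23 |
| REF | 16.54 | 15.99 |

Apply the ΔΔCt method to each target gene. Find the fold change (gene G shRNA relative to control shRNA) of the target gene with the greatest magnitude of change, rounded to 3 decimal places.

23.425

gene F: ΔΔCt = (25.38−15.99) − (29.29−16.54) = 9.39 − 12.75 = -3.36; fold change = 2^3.36 = 10.267
gene D: ΔΔCt = (25.54−15.99) − (24.72−16.54) = 9.55 − 8.18 = 1.37; fold change = 2^-1.37 = 0.387
gene B: ΔΔCt = (17.23−15.99) − (22.33−16.54) = 1.24 − 5.79 = -4.55; fold change = 2^4.55 = 23.425
gene B has the largest |ΔΔCt| = 4.55.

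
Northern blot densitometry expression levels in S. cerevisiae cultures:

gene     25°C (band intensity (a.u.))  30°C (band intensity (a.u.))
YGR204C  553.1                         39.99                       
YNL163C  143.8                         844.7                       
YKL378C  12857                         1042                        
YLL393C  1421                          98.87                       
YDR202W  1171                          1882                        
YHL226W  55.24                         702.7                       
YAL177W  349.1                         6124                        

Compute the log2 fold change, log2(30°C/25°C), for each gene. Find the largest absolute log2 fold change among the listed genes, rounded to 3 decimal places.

4.133

log2(39.99/553.1) = -3.790  (YGR204C)
log2(844.7/143.8) = 2.554  (YNL163C)
log2(1042/12857) = -3.625  (YKL378C)
log2(98.87/1421) = -3.845  (YLL393C)
log2(1882/1171) = 0.685  (YDR202W)
log2(702.7/55.24) = 3.669  (YHL226W)
log2(6124/349.1) = 4.133  (YAL177W)
The largest magnitude belongs to YAL177W.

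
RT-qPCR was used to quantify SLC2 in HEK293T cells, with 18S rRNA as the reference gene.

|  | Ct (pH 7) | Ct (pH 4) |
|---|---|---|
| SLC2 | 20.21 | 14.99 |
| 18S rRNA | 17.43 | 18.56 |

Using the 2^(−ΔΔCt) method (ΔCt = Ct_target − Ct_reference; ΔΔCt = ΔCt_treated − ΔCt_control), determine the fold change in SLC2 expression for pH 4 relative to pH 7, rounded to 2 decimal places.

ΔCt(pH 7) = 20.210 − 17.430 = 2.780
ΔCt(pH 4) = 14.990 − 18.560 = -3.570
ΔΔCt = -3.570 − 2.780 = -6.350
Fold change = 2^(−(-6.350)) = 2^6.350 = 81.572

81.57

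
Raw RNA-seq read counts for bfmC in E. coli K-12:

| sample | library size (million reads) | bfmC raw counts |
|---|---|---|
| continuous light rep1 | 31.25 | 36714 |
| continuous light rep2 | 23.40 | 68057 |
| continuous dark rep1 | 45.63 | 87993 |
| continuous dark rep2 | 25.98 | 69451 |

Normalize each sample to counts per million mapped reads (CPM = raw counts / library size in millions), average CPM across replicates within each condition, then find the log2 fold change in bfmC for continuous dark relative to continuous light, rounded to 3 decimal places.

0.172

CPM(continuous light rep1) = 36714 / 31.25 = 1174.8480
CPM(continuous light rep2) = 68057 / 23.40 = 2908.4188
CPM(continuous dark rep1) = 87993 / 45.63 = 1928.4024
CPM(continuous dark rep2) = 69451 / 25.98 = 2673.2487
mean CPM(continuous light) = 2041.6334; mean CPM(continuous dark) = 2300.8255
Fold change = 2300.8255 / 2041.6334 = 1.12695
log2(1.12695) = 0.1724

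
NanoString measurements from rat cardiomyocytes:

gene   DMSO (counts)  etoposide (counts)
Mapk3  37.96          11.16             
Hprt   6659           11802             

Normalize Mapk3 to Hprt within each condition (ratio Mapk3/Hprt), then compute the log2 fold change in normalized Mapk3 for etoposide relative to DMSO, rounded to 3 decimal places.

-2.592

Mapk3/Hprt (DMSO) = 37.96 / 6659 = 0.0057006
Mapk3/Hprt (etoposide) = 11.16 / 11802 = 0.0009456
Fold change = 0.0009456 / 0.0057006 = 0.1659
log2(0.1659) = -2.5918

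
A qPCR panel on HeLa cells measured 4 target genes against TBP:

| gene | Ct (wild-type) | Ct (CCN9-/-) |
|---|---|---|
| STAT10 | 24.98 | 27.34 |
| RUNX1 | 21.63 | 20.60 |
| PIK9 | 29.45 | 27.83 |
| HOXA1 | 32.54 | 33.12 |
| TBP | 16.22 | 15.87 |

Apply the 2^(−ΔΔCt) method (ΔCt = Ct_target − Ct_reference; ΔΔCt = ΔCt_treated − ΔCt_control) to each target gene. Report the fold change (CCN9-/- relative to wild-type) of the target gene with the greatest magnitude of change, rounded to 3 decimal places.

STAT10: ΔΔCt = (27.34−15.87) − (24.98−16.22) = 11.47 − 8.76 = 2.71; fold change = 2^-2.71 = 0.153
RUNX1: ΔΔCt = (20.60−15.87) − (21.63−16.22) = 4.73 − 5.41 = -0.68; fold change = 2^0.68 = 1.602
PIK9: ΔΔCt = (27.83−15.87) − (29.45−16.22) = 11.96 − 13.23 = -1.27; fold change = 2^1.27 = 2.412
HOXA1: ΔΔCt = (33.12−15.87) − (32.54−16.22) = 17.25 − 16.32 = 0.93; fold change = 2^-0.93 = 0.525
STAT10 has the largest |ΔΔCt| = 2.71.

0.153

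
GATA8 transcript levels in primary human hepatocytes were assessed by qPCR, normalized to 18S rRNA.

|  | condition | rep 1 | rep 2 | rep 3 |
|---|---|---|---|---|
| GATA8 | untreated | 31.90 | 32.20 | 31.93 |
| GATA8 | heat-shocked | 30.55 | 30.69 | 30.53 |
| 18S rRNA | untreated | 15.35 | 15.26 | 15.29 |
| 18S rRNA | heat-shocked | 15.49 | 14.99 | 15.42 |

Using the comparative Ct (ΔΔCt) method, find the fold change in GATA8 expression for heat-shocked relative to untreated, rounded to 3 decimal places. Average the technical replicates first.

2.676

Mean Ct: GATA8 untreated 32.010; GATA8 heat-shocked 30.590; 18S rRNA untreated 15.300; 18S rRNA heat-shocked 15.300
ΔCt(untreated) = 32.010 − 15.300 = 16.710
ΔCt(heat-shocked) = 30.590 − 15.300 = 15.290
ΔΔCt = 15.290 − 16.710 = -1.420
Fold change = 2^(−(-1.420)) = 2^1.420 = 2.6759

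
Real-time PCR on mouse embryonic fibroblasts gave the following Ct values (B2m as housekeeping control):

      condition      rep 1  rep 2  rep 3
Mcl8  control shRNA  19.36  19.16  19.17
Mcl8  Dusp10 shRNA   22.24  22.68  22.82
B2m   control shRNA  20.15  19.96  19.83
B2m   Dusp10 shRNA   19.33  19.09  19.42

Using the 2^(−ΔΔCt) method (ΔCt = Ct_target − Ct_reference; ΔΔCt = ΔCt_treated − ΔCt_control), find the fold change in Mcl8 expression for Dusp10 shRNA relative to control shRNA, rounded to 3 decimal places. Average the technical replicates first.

0.060

Mean Ct: Mcl8 control shRNA 19.230; Mcl8 Dusp10 shRNA 22.580; B2m control shRNA 19.980; B2m Dusp10 shRNA 19.280
ΔCt(control shRNA) = 19.230 − 19.980 = -0.750
ΔCt(Dusp10 shRNA) = 22.580 − 19.280 = 3.300
ΔΔCt = 3.300 − (-0.750) = 4.050
Fold change = 2^(−4.050) = 0.0604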